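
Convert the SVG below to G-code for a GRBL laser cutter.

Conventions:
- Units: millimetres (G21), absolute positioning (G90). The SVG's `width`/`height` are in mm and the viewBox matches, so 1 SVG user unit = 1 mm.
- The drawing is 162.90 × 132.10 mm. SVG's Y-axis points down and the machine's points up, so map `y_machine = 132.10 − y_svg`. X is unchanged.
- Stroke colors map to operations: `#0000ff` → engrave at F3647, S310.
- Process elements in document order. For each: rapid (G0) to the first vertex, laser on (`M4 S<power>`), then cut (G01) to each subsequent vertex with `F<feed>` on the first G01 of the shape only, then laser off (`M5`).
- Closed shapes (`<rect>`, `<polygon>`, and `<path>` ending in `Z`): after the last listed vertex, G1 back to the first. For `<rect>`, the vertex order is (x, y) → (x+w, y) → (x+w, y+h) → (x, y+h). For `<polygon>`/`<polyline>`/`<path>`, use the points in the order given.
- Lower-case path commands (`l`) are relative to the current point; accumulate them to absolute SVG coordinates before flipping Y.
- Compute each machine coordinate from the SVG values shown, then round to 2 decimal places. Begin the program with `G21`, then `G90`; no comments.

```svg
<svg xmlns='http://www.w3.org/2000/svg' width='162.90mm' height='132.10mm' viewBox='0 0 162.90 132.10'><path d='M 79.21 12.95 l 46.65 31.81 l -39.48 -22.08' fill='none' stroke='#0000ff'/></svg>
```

G21
G90
G0 X79.21 Y119.15
M4 S310
G01 X125.86 Y87.34 F3647
G01 X86.38 Y109.42
M5

Since the viewBox matches the mm dimensions, user units are millimetres directly. The only transform is the Y-flip y_m = 132.10 − y_svg.

Shape 1 is a open polyline drawn with `<path>`. Its stroke #0000ff means engrave at S310, F3647. After flipping Y the toolpath is (79.21,119.15) → (125.86,87.34) → (86.38,109.42).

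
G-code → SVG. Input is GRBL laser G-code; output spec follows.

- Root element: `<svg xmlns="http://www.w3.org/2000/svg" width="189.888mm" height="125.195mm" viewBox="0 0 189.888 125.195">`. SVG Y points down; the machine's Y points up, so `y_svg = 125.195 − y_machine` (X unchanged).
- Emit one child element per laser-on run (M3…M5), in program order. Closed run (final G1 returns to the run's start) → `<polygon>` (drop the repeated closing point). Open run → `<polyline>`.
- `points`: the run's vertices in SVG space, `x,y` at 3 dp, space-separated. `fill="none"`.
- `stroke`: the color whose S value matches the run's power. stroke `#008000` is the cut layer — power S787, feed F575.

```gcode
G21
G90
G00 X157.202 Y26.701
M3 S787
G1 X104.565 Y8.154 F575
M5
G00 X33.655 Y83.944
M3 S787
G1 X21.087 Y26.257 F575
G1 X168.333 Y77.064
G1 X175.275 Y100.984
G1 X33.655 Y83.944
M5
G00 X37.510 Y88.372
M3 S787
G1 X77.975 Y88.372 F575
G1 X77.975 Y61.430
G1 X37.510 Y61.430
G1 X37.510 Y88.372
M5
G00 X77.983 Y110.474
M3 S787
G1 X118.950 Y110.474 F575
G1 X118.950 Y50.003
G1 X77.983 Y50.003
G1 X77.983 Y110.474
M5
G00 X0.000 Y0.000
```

<svg xmlns="http://www.w3.org/2000/svg" width="189.888mm" height="125.195mm" viewBox="0 0 189.888 125.195">
  <polyline points="157.202,98.494 104.565,117.041" fill="none" stroke="#008000"/>
  <polygon points="33.655,41.251 21.087,98.938 168.333,48.131 175.275,24.211" fill="none" stroke="#008000"/>
  <polygon points="37.510,36.823 77.975,36.823 77.975,63.765 37.510,63.765" fill="none" stroke="#008000"/>
  <polygon points="77.983,14.721 118.950,14.721 118.950,75.192 77.983,75.192" fill="none" stroke="#008000"/>
</svg>

Each laser-on run becomes one SVG element. Flip Y back into SVG space with y_svg = 125.195 − y_machine. Every run uses S787, so all elements get stroke `#008000` (cut).

Run 1: The run is open, so emit a `<polyline>` with points (Y-flipped): 157.202,98.494 104.565,117.041.

Run 2: The run returns to its start, so emit a `<polygon>` with points (Y-flipped): 33.655,41.251 21.087,98.938 168.333,48.131 175.275,24.211.

Run 3: The run returns to its start, so emit a `<polygon>` with points (Y-flipped): 37.510,36.823 77.975,36.823 77.975,63.765 37.510,63.765.

Run 4: The run returns to its start, so emit a `<polygon>` with points (Y-flipped): 77.983,14.721 118.950,14.721 118.950,75.192 77.983,75.192.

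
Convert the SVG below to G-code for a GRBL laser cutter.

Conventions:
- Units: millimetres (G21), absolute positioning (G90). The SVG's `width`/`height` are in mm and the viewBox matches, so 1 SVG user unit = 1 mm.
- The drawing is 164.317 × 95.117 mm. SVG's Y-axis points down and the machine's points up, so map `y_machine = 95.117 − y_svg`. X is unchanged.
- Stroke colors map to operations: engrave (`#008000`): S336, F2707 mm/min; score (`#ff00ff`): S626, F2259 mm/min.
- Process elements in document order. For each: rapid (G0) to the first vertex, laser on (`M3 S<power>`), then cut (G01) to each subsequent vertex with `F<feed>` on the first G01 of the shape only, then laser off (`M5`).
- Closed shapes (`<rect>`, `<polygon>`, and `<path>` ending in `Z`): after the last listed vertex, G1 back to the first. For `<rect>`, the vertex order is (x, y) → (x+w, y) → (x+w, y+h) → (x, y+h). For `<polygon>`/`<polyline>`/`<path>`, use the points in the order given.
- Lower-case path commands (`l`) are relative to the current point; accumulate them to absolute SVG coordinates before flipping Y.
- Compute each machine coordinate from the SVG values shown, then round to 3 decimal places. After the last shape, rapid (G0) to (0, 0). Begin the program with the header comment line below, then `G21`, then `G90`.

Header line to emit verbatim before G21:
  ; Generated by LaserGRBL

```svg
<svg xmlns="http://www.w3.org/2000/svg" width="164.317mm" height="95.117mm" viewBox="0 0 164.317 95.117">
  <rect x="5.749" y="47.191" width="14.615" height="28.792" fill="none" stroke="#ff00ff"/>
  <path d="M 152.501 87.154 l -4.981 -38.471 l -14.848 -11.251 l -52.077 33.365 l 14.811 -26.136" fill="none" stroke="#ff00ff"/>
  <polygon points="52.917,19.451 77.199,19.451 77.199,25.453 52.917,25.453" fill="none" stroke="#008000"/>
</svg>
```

Since the viewBox matches the mm dimensions, user units are millimetres directly. The only transform is the Y-flip y_m = 95.117 − y_svg.

Shape 1 is a rectangle drawn with `<rect>`. Its stroke #ff00ff means score at S626, F2259. After flipping Y the toolpath is (5.749,47.926) → (20.364,47.926) → (20.364,19.134) → (5.749,19.134) → (5.749,47.926), returning to the start.

Shape 2 is a open polyline drawn with `<path>`. Its stroke #ff00ff means score at S626, F2259. After flipping Y the toolpath is (152.501,7.963) → (147.520,46.434) → (132.672,57.685) → (80.595,24.320) → (95.406,50.456).

Shape 3 is a rectangle drawn with `<polygon>`. Its stroke #008000 means engrave at S336, F2707. After flipping Y the toolpath is (52.917,75.666) → (77.199,75.666) → (77.199,69.664) → (52.917,69.664) → (52.917,75.666), returning to the start.

; Generated by LaserGRBL
G21
G90
G0 X5.749 Y47.926
M3 S626
G01 X20.364 Y47.926 F2259
G01 X20.364 Y19.134
G01 X5.749 Y19.134
G01 X5.749 Y47.926
M5
G0 X152.501 Y7.963
M3 S626
G01 X147.520 Y46.434 F2259
G01 X132.672 Y57.685
G01 X80.595 Y24.320
G01 X95.406 Y50.456
M5
G0 X52.917 Y75.666
M3 S336
G01 X77.199 Y75.666 F2707
G01 X77.199 Y69.664
G01 X52.917 Y69.664
G01 X52.917 Y75.666
M5
G0 X0.000 Y0.000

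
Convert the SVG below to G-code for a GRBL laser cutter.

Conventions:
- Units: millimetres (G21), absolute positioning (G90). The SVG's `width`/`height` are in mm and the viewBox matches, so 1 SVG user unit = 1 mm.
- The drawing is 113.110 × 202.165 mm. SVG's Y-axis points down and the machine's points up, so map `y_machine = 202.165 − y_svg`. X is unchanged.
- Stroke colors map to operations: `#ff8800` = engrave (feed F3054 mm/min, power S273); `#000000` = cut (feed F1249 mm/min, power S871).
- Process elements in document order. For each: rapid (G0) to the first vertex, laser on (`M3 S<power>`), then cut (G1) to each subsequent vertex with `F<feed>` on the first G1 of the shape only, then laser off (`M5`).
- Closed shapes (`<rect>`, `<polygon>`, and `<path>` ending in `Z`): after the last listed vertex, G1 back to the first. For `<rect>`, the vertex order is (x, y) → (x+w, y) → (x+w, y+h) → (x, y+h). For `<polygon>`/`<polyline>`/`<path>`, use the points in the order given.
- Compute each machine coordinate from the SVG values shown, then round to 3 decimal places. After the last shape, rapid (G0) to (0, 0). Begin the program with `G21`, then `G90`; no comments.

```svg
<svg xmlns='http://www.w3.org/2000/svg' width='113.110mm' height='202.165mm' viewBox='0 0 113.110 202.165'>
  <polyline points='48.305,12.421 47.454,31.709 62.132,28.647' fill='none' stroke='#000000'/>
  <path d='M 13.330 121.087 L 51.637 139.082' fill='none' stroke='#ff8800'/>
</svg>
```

G21
G90
G0 X48.305 Y189.744
M3 S871
G1 X47.454 Y170.456 F1249
G1 X62.132 Y173.518
M5
G0 X13.330 Y81.078
M3 S273
G1 X51.637 Y63.083 F3054
M5
G0 X0.000 Y0.000

1 u = 1 mm; y_m = 202.165 − y.

[1] `<polyline>` open polyline, #000000→cut S871 F1249: (48.305,189.744) → (47.454,170.456) → (62.132,173.518)

[2] `<path>` line segment, #ff8800→engrave S273 F3054: (13.330,81.078) → (51.637,63.083)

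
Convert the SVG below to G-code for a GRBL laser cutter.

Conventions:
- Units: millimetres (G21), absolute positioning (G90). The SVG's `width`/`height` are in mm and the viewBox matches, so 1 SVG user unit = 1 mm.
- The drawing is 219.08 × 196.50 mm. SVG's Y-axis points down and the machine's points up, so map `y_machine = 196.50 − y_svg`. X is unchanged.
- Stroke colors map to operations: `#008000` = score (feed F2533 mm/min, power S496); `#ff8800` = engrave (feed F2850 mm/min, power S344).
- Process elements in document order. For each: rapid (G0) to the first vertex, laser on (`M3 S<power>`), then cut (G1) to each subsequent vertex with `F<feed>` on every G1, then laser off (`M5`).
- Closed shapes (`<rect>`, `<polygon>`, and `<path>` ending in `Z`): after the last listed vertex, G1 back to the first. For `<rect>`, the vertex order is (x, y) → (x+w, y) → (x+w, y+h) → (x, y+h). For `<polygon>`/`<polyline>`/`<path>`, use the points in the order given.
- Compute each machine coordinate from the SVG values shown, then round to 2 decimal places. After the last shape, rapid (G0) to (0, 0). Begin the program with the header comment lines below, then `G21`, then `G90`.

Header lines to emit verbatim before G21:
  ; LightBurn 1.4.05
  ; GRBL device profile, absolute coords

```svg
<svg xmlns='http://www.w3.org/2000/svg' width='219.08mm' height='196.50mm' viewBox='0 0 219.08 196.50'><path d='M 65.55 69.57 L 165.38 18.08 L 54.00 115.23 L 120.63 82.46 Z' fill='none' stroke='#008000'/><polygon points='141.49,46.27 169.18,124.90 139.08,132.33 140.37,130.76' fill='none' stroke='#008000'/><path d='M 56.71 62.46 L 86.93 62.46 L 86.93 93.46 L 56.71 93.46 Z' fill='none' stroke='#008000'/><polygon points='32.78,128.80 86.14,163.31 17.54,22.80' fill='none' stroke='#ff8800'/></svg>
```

; LightBurn 1.4.05
; GRBL device profile, absolute coords
G21
G90
G0 X65.55 Y126.93
M3 S496
G1 X165.38 Y178.42 F2533
G1 X54.00 Y81.27 F2533
G1 X120.63 Y114.04 F2533
G1 X65.55 Y126.93 F2533
M5
G0 X141.49 Y150.23
M3 S496
G1 X169.18 Y71.60 F2533
G1 X139.08 Y64.17 F2533
G1 X140.37 Y65.74 F2533
G1 X141.49 Y150.23 F2533
M5
G0 X56.71 Y134.04
M3 S496
G1 X86.93 Y134.04 F2533
G1 X86.93 Y103.04 F2533
G1 X56.71 Y103.04 F2533
G1 X56.71 Y134.04 F2533
M5
G0 X32.78 Y67.70
M3 S344
G1 X86.14 Y33.19 F2850
G1 X17.54 Y173.70 F2850
G1 X32.78 Y67.70 F2850
M5
G0 X0.00 Y0.00

viewBox `0 0 219.08 196.50` with mm width/height → 1 unit = 1 mm. Flip: y_m = 196.50 − y_svg.

**Shape 1** — `<path>` closed polygon, stroke `#008000` → score (S496, F2533). Machine vertices: (65.55,126.93) → (165.38,178.42) → (54.00,81.27) → (120.63,114.04) → (65.55,126.93). Closed: final G1 returns to the first vertex.

**Shape 2** — `<polygon>` closed polygon, stroke `#008000` → score (S496, F2533). Machine vertices: (141.49,150.23) → (169.18,71.60) → (139.08,64.17) → (140.37,65.74) → (141.49,150.23). Closed: final G1 returns to the first vertex.

**Shape 3** — `<path>` rectangle, stroke `#008000` → score (S496, F2533). Machine vertices: (56.71,134.04) → (86.93,134.04) → (86.93,103.04) → (56.71,103.04) → (56.71,134.04). Closed: final G1 returns to the first vertex.

**Shape 4** — `<polygon>` closed polygon, stroke `#ff8800` → engrave (S344, F2850). Machine vertices: (32.78,67.70) → (86.14,33.19) → (17.54,173.70) → (32.78,67.70). Closed: final G1 returns to the first vertex.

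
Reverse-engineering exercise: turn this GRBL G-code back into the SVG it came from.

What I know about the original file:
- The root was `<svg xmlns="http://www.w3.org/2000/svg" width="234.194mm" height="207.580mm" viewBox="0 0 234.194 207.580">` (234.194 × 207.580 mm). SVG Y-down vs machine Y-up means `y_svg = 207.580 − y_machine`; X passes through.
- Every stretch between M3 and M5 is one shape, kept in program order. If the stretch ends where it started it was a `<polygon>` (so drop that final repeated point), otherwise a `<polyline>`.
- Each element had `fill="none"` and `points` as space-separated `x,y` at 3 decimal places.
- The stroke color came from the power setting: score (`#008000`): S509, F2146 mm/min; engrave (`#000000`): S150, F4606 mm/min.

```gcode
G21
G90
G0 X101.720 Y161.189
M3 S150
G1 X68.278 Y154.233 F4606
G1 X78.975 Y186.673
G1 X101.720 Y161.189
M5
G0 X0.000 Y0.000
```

<svg xmlns="http://www.w3.org/2000/svg" width="234.194mm" height="207.580mm" viewBox="0 0 234.194 207.580">
  <polygon points="101.720,46.391 68.278,53.347 78.975,20.907" fill="none" stroke="#000000"/>
</svg>

Machine Y-up, SVG Y-down with viewBox height 207.580, so y_svg = 207.580 − y_machine; X carries over. Every run uses S150, so all elements get stroke `#000000` (engrave).

Run 1: The run returns to its start, so emit a `<polygon>` with points (Y-flipped): 101.720,46.391 68.278,53.347 78.975,20.907.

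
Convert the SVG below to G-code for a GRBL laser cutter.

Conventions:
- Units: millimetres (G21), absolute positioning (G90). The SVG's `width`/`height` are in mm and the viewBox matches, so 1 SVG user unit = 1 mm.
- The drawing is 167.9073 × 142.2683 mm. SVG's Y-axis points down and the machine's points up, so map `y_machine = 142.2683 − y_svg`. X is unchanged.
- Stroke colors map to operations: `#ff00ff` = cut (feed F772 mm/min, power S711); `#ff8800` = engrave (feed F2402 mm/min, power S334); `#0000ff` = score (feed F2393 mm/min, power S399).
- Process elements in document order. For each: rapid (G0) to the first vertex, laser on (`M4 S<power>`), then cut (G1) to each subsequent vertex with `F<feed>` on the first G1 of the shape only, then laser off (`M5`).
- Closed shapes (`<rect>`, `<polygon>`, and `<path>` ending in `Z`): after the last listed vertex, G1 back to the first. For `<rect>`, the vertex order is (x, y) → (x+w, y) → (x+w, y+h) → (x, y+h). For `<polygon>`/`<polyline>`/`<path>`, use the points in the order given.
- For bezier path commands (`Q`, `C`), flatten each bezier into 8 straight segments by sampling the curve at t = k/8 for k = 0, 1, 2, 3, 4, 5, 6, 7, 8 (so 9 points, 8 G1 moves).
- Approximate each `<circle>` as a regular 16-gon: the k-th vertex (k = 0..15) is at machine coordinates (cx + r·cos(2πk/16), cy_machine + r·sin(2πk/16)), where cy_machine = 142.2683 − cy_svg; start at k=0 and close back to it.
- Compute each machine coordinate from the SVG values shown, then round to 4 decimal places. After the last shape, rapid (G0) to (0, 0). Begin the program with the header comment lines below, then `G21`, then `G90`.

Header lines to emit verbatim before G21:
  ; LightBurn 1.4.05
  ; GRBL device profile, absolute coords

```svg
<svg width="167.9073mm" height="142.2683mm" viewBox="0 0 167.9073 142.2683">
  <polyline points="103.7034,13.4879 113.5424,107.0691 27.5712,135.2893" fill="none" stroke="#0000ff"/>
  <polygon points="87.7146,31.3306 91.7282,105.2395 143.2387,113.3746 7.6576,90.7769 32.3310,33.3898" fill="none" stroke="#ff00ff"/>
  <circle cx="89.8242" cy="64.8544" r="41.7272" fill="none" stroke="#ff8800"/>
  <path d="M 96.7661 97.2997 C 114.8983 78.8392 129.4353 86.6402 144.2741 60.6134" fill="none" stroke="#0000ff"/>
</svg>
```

viewBox `0 0 167.9073 142.2683` with mm width/height → 1 unit = 1 mm. Flip: y_m = 142.2683 − y_svg.

**Shape 1** — `<polyline>` open polyline, stroke `#0000ff` → score (S399, F2393). Machine vertices: (103.7034,128.7804) → (113.5424,35.1992) → (27.5712,6.9790). Open path.

**Shape 2** — `<polygon>` closed polygon, stroke `#ff00ff` → cut (S711, F772). Machine vertices: (87.7146,110.9377) → (91.7282,37.0288) → (143.2387,28.8937) → (7.6576,51.4914) → (32.3310,108.8785) → (87.7146,110.9377). Closed: final G1 returns to the first vertex.

**Shape 3** — `<circle>` circle, stroke `#ff8800` → engrave (S334, F2402). Machine vertices: (131.5514,77.4139) → (128.3751,93.3822) → (119.3298,106.9195) → (105.7925,115.9648) → (89.8242,119.1411) → (73.8559,115.9648) → (60.3186,106.9195) → (51.2733,93.3822) → (48.0970,77.4139) → (51.2733,61.4456) → (60.3186,47.9083) → (73.8559,38.8630) → (89.8242,35.6867) → (105.7925,38.8630) → (119.3298,47.9083) → (128.3751,61.4456) → (131.5514,77.4139). Closed: final G1 returns to the first vertex.

**Shape 4** — `<path>` cubic bezier, stroke `#0000ff` → score (S399, F2393). Control points (SVG): P0=(96.7661,97.2997), P1=(114.8983,78.8392), P2=(129.4353,86.6402), P3=(144.2741,60.6134); sampled at t=k/8. Machine vertices: (96.7661,44.9686) → (103.4048,50.7776) → (109.7520,54.8288) → (115.8536,57.8264) → (121.7551,60.4744) → (127.5023,63.4771) → (133.1407,67.5386) → (138.7161,73.3632) → (144.2741,81.6549). Open path.

; LightBurn 1.4.05
; GRBL device profile, absolute coords
G21
G90
G0 X103.7034 Y128.7804
M4 S399
G1 X113.5424 Y35.1992 F2393
G1 X27.5712 Y6.9790
M5
G0 X87.7146 Y110.9377
M4 S711
G1 X91.7282 Y37.0288 F772
G1 X143.2387 Y28.8937
G1 X7.6576 Y51.4914
G1 X32.3310 Y108.8785
G1 X87.7146 Y110.9377
M5
G0 X131.5514 Y77.4139
M4 S334
G1 X128.3751 Y93.3822 F2402
G1 X119.3298 Y106.9195
G1 X105.7925 Y115.9648
G1 X89.8242 Y119.1411
G1 X73.8559 Y115.9648
G1 X60.3186 Y106.9195
G1 X51.2733 Y93.3822
G1 X48.0970 Y77.4139
G1 X51.2733 Y61.4456
G1 X60.3186 Y47.9083
G1 X73.8559 Y38.8630
G1 X89.8242 Y35.6867
G1 X105.7925 Y38.8630
G1 X119.3298 Y47.9083
G1 X128.3751 Y61.4456
G1 X131.5514 Y77.4139
M5
G0 X96.7661 Y44.9686
M4 S399
G1 X103.4048 Y50.7776 F2393
G1 X109.7520 Y54.8288
G1 X115.8536 Y57.8264
G1 X121.7551 Y60.4744
G1 X127.5023 Y63.4771
G1 X133.1407 Y67.5386
G1 X138.7161 Y73.3632
G1 X144.2741 Y81.6549
M5
G0 X0.0000 Y0.0000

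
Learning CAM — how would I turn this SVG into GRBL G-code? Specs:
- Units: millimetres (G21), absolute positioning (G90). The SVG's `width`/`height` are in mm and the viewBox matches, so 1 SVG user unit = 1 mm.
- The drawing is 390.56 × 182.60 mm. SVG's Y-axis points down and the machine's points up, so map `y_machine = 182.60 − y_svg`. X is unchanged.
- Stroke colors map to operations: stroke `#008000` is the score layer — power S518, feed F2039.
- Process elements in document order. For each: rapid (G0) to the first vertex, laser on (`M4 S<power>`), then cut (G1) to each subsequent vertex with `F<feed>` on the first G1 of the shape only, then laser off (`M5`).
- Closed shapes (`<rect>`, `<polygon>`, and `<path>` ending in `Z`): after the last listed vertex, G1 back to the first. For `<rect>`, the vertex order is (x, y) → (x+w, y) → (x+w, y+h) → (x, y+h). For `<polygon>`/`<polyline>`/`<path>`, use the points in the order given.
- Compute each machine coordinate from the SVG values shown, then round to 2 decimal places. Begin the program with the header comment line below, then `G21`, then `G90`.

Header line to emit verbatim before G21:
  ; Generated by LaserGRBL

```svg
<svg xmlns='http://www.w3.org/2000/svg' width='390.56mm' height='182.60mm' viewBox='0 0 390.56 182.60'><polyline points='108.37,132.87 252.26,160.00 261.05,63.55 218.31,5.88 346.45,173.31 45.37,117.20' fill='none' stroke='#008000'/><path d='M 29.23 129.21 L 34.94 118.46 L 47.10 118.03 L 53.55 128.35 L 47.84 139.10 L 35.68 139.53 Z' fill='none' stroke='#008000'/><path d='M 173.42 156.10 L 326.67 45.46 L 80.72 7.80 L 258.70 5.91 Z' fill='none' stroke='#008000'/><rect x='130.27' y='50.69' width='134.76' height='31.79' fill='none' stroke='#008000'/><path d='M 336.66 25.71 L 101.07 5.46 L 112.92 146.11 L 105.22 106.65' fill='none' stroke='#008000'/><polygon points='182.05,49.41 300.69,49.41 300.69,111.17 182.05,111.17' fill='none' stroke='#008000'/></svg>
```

; Generated by LaserGRBL
G21
G90
G0 X108.37 Y49.73
M4 S518
G1 X252.26 Y22.60 F2039
G1 X261.05 Y119.05
G1 X218.31 Y176.72
G1 X346.45 Y9.29
G1 X45.37 Y65.40
M5
G0 X29.23 Y53.39
M4 S518
G1 X34.94 Y64.14 F2039
G1 X47.10 Y64.57
G1 X53.55 Y54.25
G1 X47.84 Y43.50
G1 X35.68 Y43.07
G1 X29.23 Y53.39
M5
G0 X173.42 Y26.50
M4 S518
G1 X326.67 Y137.14 F2039
G1 X80.72 Y174.80
G1 X258.70 Y176.69
G1 X173.42 Y26.50
M5
G0 X130.27 Y131.91
M4 S518
G1 X265.03 Y131.91 F2039
G1 X265.03 Y100.12
G1 X130.27 Y100.12
G1 X130.27 Y131.91
M5
G0 X336.66 Y156.89
M4 S518
G1 X101.07 Y177.14 F2039
G1 X112.92 Y36.49
G1 X105.22 Y75.95
M5
G0 X182.05 Y133.19
M4 S518
G1 X300.69 Y133.19 F2039
G1 X300.69 Y71.43
G1 X182.05 Y71.43
G1 X182.05 Y133.19
M5

Since the viewBox matches the mm dimensions, user units are millimetres directly. The only transform is the Y-flip y_m = 182.60 − y_svg.

Shape 1 is a open polyline drawn with `<polyline>`. Its stroke #008000 means score at S518, F2039. After flipping Y the toolpath is (108.37,49.73) → (252.26,22.60) → (261.05,119.05) → (218.31,176.72) → (346.45,9.29) → (45.37,65.40).

Shape 2 is a regular polygon drawn with `<path>`. Its stroke #008000 means score at S518, F2039. After flipping Y the toolpath is (29.23,53.39) → (34.94,64.14) → (47.10,64.57) → (53.55,54.25) → (47.84,43.50) → (35.68,43.07) → (29.23,53.39), returning to the start.

Shape 3 is a closed polygon drawn with `<path>`. Its stroke #008000 means score at S518, F2039. After flipping Y the toolpath is (173.42,26.50) → (326.67,137.14) → (80.72,174.80) → (258.70,176.69) → (173.42,26.50), returning to the start.

Shape 4 is a rectangle drawn with `<rect>`. Its stroke #008000 means score at S518, F2039. After flipping Y the toolpath is (130.27,131.91) → (265.03,131.91) → (265.03,100.12) → (130.27,100.12) → (130.27,131.91), returning to the start.

Shape 5 is a open polyline drawn with `<path>`. Its stroke #008000 means score at S518, F2039. After flipping Y the toolpath is (336.66,156.89) → (101.07,177.14) → (112.92,36.49) → (105.22,75.95).

Shape 6 is a rectangle drawn with `<polygon>`. Its stroke #008000 means score at S518, F2039. After flipping Y the toolpath is (182.05,133.19) → (300.69,133.19) → (300.69,71.43) → (182.05,71.43) → (182.05,133.19), returning to the start.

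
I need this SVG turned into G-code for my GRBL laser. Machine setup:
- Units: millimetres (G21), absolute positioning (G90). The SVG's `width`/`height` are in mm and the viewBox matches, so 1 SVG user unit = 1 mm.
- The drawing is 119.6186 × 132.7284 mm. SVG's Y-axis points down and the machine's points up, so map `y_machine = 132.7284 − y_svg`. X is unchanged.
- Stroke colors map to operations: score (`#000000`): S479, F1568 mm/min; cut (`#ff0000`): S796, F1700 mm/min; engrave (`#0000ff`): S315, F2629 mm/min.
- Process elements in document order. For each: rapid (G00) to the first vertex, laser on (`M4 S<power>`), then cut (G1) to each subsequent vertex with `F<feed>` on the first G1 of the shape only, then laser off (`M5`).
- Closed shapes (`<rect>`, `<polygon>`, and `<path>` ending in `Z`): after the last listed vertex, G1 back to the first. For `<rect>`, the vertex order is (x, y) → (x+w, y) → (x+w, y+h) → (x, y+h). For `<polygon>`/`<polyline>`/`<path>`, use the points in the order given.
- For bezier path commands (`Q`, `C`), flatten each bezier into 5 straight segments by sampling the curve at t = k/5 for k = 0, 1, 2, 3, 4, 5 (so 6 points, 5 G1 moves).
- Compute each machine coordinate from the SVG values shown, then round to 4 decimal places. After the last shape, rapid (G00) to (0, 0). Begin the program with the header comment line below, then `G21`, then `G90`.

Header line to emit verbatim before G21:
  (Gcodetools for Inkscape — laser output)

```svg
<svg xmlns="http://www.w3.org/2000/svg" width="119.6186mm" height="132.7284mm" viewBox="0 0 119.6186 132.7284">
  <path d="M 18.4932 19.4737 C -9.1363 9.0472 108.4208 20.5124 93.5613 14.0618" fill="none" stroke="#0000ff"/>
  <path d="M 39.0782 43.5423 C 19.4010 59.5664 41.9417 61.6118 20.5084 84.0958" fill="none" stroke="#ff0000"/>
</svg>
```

(Gcodetools for Inkscape — laser output)
G21
G90
G00 X18.4932 Y113.2547
M4 S315
G1 X17.1171 Y117.2021 F2629
G1 X37.2608 Y117.8062
G1 X65.5993 Y116.9778
G1 X88.8078 Y116.6277
G1 X93.5613 Y118.6666
M5
G00 X39.0782 Y89.1861
M4 S796
G1 X31.6485 Y80.9737 F1700
G1 X30.2139 Y74.4642
G1 X30.6371 Y68.0056
G1 X28.7810 Y59.9457
G1 X20.5084 Y48.6326
M5
G00 X0.0000 Y0.0000

viewBox `0 0 119.6186 132.7284` with mm width/height → 1 unit = 1 mm. Flip: y_m = 132.7284 − y_svg.

**Shape 1** — `<path>` cubic bezier, stroke `#0000ff` → engrave (S315, F2629). Control points (SVG): P0=(18.4932,19.4737), P1=(-9.1363,9.0472), P2=(108.4208,20.5124), P3=(93.5613,14.0618); sampled at t=k/5. Machine vertices: (18.4932,113.2547) → (17.1171,117.2021) → (37.2608,117.8062) → (65.5993,116.9778) → (88.8078,116.6277) → (93.5613,118.6666). Open path.

**Shape 2** — `<path>` cubic bezier, stroke `#ff0000` → cut (S796, F1700). Control points (SVG): P0=(39.0782,43.5423), P1=(19.4010,59.5664), P2=(41.9417,61.6118), P3=(20.5084,84.0958); sampled at t=k/5. Machine vertices: (39.0782,89.1861) → (31.6485,80.9737) → (30.2139,74.4642) → (30.6371,68.0056) → (28.7810,59.9457) → (20.5084,48.6326). Open path.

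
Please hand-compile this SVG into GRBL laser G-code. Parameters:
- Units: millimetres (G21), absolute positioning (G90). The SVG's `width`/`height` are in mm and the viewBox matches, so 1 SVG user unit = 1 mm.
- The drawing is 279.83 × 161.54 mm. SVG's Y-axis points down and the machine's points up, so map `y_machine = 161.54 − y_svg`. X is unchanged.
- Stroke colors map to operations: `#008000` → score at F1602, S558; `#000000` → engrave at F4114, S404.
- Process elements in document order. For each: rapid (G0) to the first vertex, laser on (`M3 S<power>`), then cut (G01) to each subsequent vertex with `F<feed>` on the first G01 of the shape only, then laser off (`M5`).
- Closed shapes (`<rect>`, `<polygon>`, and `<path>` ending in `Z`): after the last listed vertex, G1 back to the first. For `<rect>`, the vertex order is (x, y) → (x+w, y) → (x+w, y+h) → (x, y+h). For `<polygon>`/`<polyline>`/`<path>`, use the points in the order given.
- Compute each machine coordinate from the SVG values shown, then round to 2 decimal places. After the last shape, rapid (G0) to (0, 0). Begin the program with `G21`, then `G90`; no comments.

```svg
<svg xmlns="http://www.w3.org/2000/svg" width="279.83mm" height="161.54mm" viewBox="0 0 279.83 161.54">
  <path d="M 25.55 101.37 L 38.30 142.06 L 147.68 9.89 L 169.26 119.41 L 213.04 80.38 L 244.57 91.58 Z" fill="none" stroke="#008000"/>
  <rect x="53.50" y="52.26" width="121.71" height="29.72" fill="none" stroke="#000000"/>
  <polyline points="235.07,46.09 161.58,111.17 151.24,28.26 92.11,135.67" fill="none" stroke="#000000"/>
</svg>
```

G21
G90
G0 X25.55 Y60.17
M3 S558
G01 X38.30 Y19.48 F1602
G01 X147.68 Y151.65
G01 X169.26 Y42.13
G01 X213.04 Y81.16
G01 X244.57 Y69.96
G01 X25.55 Y60.17
M5
G0 X53.50 Y109.28
M3 S404
G01 X175.21 Y109.28 F4114
G01 X175.21 Y79.56
G01 X53.50 Y79.56
G01 X53.50 Y109.28
M5
G0 X235.07 Y115.45
M3 S404
G01 X161.58 Y50.37 F4114
G01 X151.24 Y133.28
G01 X92.11 Y25.87
M5
G0 X0.00 Y0.00

1 u = 1 mm; y_m = 161.54 − y.

[1] `<path>` closed polygon, #008000→score S558 F1602: (25.55,60.17) → (38.30,19.48) → (147.68,151.65) → (169.26,42.13) → (213.04,81.16) → (244.57,69.96) → (25.55,60.17) (closed)

[2] `<rect>` rectangle, #000000→engrave S404 F4114: (53.50,109.28) → (175.21,109.28) → (175.21,79.56) → (53.50,79.56) → (53.50,109.28) (closed)

[3] `<polyline>` open polyline, #000000→engrave S404 F4114: (235.07,115.45) → (161.58,50.37) → (151.24,133.28) → (92.11,25.87)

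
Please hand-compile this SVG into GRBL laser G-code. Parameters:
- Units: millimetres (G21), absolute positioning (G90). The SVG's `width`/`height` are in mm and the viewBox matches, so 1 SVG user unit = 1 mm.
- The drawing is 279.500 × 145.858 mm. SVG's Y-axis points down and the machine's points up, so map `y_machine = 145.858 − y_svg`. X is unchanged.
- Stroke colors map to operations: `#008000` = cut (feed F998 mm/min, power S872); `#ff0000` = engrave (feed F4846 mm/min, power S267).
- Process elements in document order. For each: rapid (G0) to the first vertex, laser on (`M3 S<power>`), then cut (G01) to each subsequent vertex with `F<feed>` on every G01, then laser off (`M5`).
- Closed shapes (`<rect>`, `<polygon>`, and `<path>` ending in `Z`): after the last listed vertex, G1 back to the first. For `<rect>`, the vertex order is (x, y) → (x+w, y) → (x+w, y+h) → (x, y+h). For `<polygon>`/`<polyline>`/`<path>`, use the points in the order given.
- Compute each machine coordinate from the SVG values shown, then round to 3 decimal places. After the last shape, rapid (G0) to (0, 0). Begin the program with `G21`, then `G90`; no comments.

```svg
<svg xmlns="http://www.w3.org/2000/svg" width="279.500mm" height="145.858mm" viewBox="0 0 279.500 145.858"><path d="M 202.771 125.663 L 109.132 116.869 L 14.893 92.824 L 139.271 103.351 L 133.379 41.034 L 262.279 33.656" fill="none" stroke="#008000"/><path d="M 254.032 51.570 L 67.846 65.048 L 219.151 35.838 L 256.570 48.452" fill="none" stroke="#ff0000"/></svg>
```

G21
G90
G0 X202.771 Y20.195
M3 S872
G01 X109.132 Y28.989 F998
G01 X14.893 Y53.034 F998
G01 X139.271 Y42.507 F998
G01 X133.379 Y104.824 F998
G01 X262.279 Y112.202 F998
M5
G0 X254.032 Y94.288
M3 S267
G01 X67.846 Y80.810 F4846
G01 X219.151 Y110.020 F4846
G01 X256.570 Y97.406 F4846
M5
G0 X0.000 Y0.000

Since the viewBox matches the mm dimensions, user units are millimetres directly. The only transform is the Y-flip y_m = 145.858 − y_svg.

Shape 1 is a open polyline drawn with `<path>`. Its stroke #008000 means cut at S872, F998. After flipping Y the toolpath is (202.771,20.195) → (109.132,28.989) → (14.893,53.034) → (139.271,42.507) → (133.379,104.824) → (262.279,112.202).

Shape 2 is a open polyline drawn with `<path>`. Its stroke #ff0000 means engrave at S267, F4846. After flipping Y the toolpath is (254.032,94.288) → (67.846,80.810) → (219.151,110.020) → (256.570,97.406).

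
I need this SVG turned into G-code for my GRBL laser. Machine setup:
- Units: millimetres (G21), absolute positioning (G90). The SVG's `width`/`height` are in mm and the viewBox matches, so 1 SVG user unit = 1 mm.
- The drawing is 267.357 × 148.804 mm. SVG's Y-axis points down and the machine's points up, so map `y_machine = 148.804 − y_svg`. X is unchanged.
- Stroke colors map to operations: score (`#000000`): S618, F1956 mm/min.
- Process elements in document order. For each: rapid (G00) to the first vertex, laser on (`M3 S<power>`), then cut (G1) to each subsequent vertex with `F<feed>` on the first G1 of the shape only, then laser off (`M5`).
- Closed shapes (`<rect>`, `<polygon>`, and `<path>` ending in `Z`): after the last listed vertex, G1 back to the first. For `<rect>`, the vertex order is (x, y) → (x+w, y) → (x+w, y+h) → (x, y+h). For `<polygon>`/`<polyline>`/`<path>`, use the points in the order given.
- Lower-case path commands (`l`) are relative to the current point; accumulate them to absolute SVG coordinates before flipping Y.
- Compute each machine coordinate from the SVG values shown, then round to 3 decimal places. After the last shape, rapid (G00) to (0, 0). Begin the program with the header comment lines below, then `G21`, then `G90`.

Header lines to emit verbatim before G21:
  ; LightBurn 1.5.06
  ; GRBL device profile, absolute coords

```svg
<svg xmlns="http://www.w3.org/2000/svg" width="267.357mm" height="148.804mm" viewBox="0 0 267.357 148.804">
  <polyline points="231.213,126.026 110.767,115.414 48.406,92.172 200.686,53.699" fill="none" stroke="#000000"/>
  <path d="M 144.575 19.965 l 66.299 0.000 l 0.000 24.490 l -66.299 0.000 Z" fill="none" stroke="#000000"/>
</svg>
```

; LightBurn 1.5.06
; GRBL device profile, absolute coords
G21
G90
G00 X231.213 Y22.778
M3 S618
G1 X110.767 Y33.390 F1956
G1 X48.406 Y56.632
G1 X200.686 Y95.105
M5
G00 X144.575 Y128.839
M3 S618
G1 X210.874 Y128.839 F1956
G1 X210.874 Y104.349
G1 X144.575 Y104.349
G1 X144.575 Y128.839
M5
G00 X0.000 Y0.000

Since the viewBox matches the mm dimensions, user units are millimetres directly. The only transform is the Y-flip y_m = 148.804 − y_svg.

Shape 1 is a open polyline drawn with `<polyline>`. Its stroke #000000 means score at S618, F1956. After flipping Y the toolpath is (231.213,22.778) → (110.767,33.390) → (48.406,56.632) → (200.686,95.105).

Shape 2 is a rectangle drawn with `<path>`. Its stroke #000000 means score at S618, F1956. After flipping Y the toolpath is (144.575,128.839) → (210.874,128.839) → (210.874,104.349) → (144.575,104.349) → (144.575,128.839), returning to the start.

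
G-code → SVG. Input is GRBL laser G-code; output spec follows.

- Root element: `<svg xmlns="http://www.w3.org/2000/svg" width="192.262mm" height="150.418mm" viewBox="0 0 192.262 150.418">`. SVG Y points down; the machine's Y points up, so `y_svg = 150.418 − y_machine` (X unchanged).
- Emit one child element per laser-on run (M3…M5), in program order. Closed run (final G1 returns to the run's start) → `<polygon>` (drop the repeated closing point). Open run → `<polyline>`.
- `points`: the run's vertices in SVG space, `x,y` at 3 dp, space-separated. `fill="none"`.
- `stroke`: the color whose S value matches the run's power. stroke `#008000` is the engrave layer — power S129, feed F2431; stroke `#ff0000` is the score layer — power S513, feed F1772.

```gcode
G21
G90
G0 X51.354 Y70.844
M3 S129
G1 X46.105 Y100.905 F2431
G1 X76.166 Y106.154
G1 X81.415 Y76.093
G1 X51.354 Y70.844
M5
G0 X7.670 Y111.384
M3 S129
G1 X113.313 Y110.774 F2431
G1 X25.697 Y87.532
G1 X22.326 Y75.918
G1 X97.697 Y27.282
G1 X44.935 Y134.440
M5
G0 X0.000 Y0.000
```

<svg xmlns="http://www.w3.org/2000/svg" width="192.262mm" height="150.418mm" viewBox="0 0 192.262 150.418">
  <polygon points="51.354,79.574 46.105,49.513 76.166,44.264 81.415,74.325" fill="none" stroke="#008000"/>
  <polyline points="7.670,39.034 113.313,39.644 25.697,62.886 22.326,74.500 97.697,123.136 44.935,15.978" fill="none" stroke="#008000"/>
</svg>

Machine Y-up, SVG Y-down with viewBox height 150.418, so y_svg = 150.418 − y_machine; X carries over. Every run uses S129, so all elements get stroke `#008000` (engrave).

Run 1: The run returns to its start, so emit a `<polygon>` with points (Y-flipped): 51.354,79.574 46.105,49.513 76.166,44.264 81.415,74.325.

Run 2: The run is open, so emit a `<polyline>` with points (Y-flipped): 7.670,39.034 113.313,39.644 25.697,62.886 22.326,74.500 97.697,123.136 44.935,15.978.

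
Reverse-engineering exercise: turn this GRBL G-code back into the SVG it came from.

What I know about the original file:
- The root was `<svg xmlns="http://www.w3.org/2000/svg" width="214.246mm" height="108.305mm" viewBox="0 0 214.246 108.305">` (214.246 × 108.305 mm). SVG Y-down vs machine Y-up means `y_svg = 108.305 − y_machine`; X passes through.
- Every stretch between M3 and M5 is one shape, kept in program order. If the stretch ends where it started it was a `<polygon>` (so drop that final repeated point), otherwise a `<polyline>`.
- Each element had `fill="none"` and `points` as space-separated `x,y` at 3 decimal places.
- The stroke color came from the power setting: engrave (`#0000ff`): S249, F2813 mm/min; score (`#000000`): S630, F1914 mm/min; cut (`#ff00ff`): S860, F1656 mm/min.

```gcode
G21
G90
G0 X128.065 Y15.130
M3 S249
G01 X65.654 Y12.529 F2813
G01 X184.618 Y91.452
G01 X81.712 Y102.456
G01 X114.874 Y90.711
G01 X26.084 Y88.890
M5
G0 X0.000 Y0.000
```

<svg xmlns="http://www.w3.org/2000/svg" width="214.246mm" height="108.305mm" viewBox="0 0 214.246 108.305">
  <polyline points="128.065,93.175 65.654,95.776 184.618,16.853 81.712,5.849 114.874,17.594 26.084,19.415" fill="none" stroke="#0000ff"/>
</svg>

Machine Y-up, SVG Y-down with viewBox height 108.305, so y_svg = 108.305 − y_machine; X carries over. Every run uses S249, so all elements get stroke `#0000ff` (engrave).

Run 1: The run is open, so emit a `<polyline>` with points (Y-flipped): 128.065,93.175 65.654,95.776 184.618,16.853 81.712,5.849 114.874,17.594 26.084,19.415.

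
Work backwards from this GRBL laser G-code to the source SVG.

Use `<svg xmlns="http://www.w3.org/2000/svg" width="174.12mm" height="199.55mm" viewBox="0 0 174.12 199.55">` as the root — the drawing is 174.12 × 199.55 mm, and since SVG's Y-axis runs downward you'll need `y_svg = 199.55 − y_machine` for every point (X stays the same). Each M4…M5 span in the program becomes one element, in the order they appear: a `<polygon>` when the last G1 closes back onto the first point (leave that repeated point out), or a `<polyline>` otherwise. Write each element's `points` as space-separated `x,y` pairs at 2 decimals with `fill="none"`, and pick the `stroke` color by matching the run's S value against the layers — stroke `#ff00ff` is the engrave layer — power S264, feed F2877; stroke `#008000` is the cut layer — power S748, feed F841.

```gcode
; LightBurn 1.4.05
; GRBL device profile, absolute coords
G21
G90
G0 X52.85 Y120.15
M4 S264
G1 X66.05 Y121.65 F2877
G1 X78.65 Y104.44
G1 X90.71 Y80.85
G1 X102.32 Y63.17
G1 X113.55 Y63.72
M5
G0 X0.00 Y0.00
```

<svg xmlns="http://www.w3.org/2000/svg" width="174.12mm" height="199.55mm" viewBox="0 0 174.12 199.55">
  <polyline points="52.85,79.40 66.05,77.90 78.65,95.11 90.71,118.70 102.32,136.38 113.55,135.83" fill="none" stroke="#ff00ff"/>
</svg>

Each laser-on run becomes one SVG element. Flip Y back into SVG space with y_svg = 199.55 − y_machine. Every run uses S264, so all elements get stroke `#ff00ff` (engrave).

Run 1: The run is open, so emit a `<polyline>` with points (Y-flipped): 52.85,79.40 66.05,77.90 78.65,95.11 90.71,118.70 102.32,136.38 113.55,135.83.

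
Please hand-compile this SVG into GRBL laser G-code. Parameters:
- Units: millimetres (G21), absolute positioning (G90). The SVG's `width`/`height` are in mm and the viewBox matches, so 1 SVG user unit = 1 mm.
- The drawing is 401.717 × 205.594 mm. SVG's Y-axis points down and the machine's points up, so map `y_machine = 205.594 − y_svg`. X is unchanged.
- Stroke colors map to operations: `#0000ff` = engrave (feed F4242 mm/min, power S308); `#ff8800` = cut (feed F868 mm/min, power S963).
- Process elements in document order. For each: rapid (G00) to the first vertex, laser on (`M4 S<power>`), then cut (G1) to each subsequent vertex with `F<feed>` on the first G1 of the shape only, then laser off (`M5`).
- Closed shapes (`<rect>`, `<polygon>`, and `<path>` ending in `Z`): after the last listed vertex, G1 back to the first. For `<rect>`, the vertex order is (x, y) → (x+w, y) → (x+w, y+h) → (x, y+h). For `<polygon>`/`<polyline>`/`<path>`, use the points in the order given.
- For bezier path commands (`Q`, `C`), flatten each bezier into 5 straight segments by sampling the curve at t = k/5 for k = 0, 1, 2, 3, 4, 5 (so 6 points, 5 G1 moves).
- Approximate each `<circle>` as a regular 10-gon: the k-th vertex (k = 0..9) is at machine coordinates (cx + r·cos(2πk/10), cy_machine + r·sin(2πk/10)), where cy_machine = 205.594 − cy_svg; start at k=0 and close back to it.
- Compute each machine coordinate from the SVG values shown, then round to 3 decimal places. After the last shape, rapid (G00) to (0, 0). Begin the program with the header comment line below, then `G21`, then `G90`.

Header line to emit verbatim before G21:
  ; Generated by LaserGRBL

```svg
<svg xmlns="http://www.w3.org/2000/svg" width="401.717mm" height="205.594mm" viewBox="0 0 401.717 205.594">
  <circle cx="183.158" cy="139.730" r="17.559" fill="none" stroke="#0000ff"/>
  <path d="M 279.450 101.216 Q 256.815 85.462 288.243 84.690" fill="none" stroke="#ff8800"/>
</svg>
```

; Generated by LaserGRBL
G21
G90
G00 X200.717 Y65.864
M4 S308
G1 X197.364 Y76.185 F4242
G1 X188.584 Y82.564
G1 X177.732 Y82.564
G1 X168.952 Y76.185
G1 X165.599 Y65.864
G1 X168.952 Y55.543
G1 X177.732 Y49.164
G1 X188.584 Y49.164
G1 X197.364 Y55.543
G1 X200.717 Y65.864
M5
G00 X279.450 Y104.378
M4 S963
G1 X272.559 Y110.080 F868
G1 X269.992 Y114.584
G1 X271.751 Y117.889
G1 X277.834 Y119.996
G1 X288.243 Y120.904
M5
G00 X0.000 Y0.000

Since the viewBox matches the mm dimensions, user units are millimetres directly. The only transform is the Y-flip y_m = 205.594 − y_svg.

Shape 1 is a circle drawn with `<circle>`. Its stroke #0000ff means engrave at S308, F4242. After flipping Y the toolpath is (200.717,65.864) → (197.364,76.185) → (188.584,82.564) → (177.732,82.564) → (168.952,76.185) → (165.599,65.864) → (168.952,55.543) → (177.732,49.164) → (188.584,49.164) → (197.364,55.543) → (200.717,65.864), returning to the start.

Shape 2 is a quadratic bezier drawn with `<path>`. Its stroke #ff8800 means cut at S963, F868. After flipping Y the toolpath is (279.450,104.378) → (272.559,110.080) → (269.992,114.584) → (271.751,117.889) → (277.834,119.996) → (288.243,120.904).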